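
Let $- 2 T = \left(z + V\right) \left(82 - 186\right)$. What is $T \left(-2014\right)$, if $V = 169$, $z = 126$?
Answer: $-30894760$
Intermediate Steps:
$T = 15340$ ($T = - \frac{\left(126 + 169\right) \left(82 - 186\right)}{2} = - \frac{295 \left(-104\right)}{2} = \left(- \frac{1}{2}\right) \left(-30680\right) = 15340$)
$T \left(-2014\right) = 15340 \left(-2014\right) = -30894760$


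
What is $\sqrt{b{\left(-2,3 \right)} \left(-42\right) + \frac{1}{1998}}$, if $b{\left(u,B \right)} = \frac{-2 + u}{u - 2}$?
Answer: $\frac{i \sqrt{18629130}}{666} \approx 6.4807 i$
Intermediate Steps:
$b{\left(u,B \right)} = 1$ ($b{\left(u,B \right)} = \frac{-2 + u}{-2 + u} = 1$)
$\sqrt{b{\left(-2,3 \right)} \left(-42\right) + \frac{1}{1998}} = \sqrt{1 \left(-42\right) + \frac{1}{1998}} = \sqrt{-42 + \frac{1}{1998}} = \sqrt{- \frac{83915}{1998}} = \frac{i \sqrt{18629130}}{666}$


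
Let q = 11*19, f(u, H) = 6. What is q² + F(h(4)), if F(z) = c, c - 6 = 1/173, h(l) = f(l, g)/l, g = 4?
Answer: 7557852/173 ≈ 43687.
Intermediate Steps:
h(l) = 6/l
q = 209
c = 1039/173 (c = 6 + 1/173 = 1039/173 ≈ 6.0058)
F(z) = 1039/173
q² + F(h(4)) = 209² + 1039/173 = 43681 + 1039/173 = 7557852/173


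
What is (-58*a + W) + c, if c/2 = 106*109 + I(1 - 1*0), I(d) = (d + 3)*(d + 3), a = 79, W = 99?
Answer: 18657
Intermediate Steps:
I(d) = (3 + d)² (I(d) = (3 + d)*(3 + d) = (3 + d)²)
c = 23140 (c = 2*(106*109 + (3 + (1 - 1*0))²) = 2*(11554 + (3 + (1 + 0))²) = 2*(11554 + (3 + 1)²) = 2*(11554 + 4²) = 2*(11554 + 16) = 2*11570 = 23140)
(-58*a + W) + c = (-58*79 + 99) + 23140 = (-4582 + 99) + 23140 = -4483 + 23140 = 18657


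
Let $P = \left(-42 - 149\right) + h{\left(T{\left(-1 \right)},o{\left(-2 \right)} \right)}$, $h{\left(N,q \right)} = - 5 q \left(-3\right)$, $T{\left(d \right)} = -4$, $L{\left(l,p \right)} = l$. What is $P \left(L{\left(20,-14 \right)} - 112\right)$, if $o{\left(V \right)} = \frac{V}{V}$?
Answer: $16192$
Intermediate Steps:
$o{\left(V \right)} = 1$
$h{\left(N,q \right)} = 15 q$
$P = -176$ ($P = \left(-42 - 149\right) + 15 \cdot 1 = -191 + 15 = -176$)
$P \left(L{\left(20,-14 \right)} - 112\right) = - 176 \left(20 - 112\right) = \left(-176\right) \left(-92\right) = 16192$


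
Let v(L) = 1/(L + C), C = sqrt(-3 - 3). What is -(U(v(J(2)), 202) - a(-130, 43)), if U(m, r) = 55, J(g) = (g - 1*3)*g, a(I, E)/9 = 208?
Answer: 1817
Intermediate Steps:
a(I, E) = 1872 (a(I, E) = 9*208 = 1872)
C = I*sqrt(6) (C = sqrt(-6) = I*sqrt(6) ≈ 2.4495*I)
J(g) = g*(-3 + g) (J(g) = (g - 3)*g = (-3 + g)*g = g*(-3 + g))
v(L) = 1/(L + I*sqrt(6))
-(U(v(J(2)), 202) - a(-130, 43)) = -(55 - 1*1872) = -(55 - 1872) = -1*(-1817) = 1817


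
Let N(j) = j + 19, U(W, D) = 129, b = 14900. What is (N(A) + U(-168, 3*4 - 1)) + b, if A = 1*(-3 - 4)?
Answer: 15041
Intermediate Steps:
A = -7 (A = 1*(-7) = -7)
N(j) = 19 + j
(N(A) + U(-168, 3*4 - 1)) + b = ((19 - 7) + 129) + 14900 = (12 + 129) + 14900 = 141 + 14900 = 15041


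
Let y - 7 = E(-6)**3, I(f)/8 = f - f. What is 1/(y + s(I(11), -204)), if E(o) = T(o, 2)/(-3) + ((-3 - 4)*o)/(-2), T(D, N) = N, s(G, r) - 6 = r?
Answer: -27/279782 ≈ -9.6504e-5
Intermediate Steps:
I(f) = 0 (I(f) = 8*(f - f) = 8*0 = 0)
s(G, r) = 6 + r
E(o) = -2/3 + 7*o/2 (E(o) = 2/(-3) + ((-3 - 4)*o)/(-2) = 2*(-1/3) - 7*o*(-1/2) = -2/3 + 7*o/2)
y = -274436/27 (y = 7 + (-2/3 + (7/2)*(-6))**3 = 7 + (-2/3 - 21)**3 = 7 + (-65/3)**3 = 7 - 274625/27 = -274436/27 ≈ -10164.)
1/(y + s(I(11), -204)) = 1/(-274436/27 + (6 - 204)) = 1/(-274436/27 - 198) = 1/(-279782/27) = -27/279782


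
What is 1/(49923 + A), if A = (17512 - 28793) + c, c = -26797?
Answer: 1/11845 ≈ 8.4424e-5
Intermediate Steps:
A = -38078 (A = (17512 - 28793) - 26797 = -11281 - 26797 = -38078)
1/(49923 + A) = 1/(49923 - 38078) = 1/11845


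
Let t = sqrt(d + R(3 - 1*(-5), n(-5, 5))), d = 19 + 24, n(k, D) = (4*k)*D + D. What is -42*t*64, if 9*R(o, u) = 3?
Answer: -896*sqrt(390) ≈ -17695.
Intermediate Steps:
n(k, D) = D + 4*D*k (n(k, D) = 4*D*k + D = D + 4*D*k)
R(o, u) = 1/3 (R(o, u) = (1/9)*3 = 1/3)
d = 43
t = sqrt(390)/3 (t = sqrt(43 + 1/3) = sqrt(130/3) = sqrt(390)/3 ≈ 6.5828)
-42*t*64 = -14*sqrt(390)*64 = -896*sqrt(390)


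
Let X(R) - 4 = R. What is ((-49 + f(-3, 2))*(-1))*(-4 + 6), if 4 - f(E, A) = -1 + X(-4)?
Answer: 88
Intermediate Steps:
X(R) = 4 + R
f(E, A) = 5 (f(E, A) = 4 - (-1 + (4 - 4)) = 4 - (-1 + 0) = 4 - 1*(-1) = 4 + 1 = 5)
((-49 + f(-3, 2))*(-1))*(-4 + 6) = ((-49 + 5)*(-1))*(-4 + 6) = -44*(-1)*2 = 44*2 = 88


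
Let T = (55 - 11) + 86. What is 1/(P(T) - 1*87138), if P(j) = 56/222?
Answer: -111/9672290 ≈ -1.1476e-5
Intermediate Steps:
T = 130 (T = 44 + 86 = 130)
P(j) = 28/111 (P(j) = 56*(1/222) = 28/111)
1/(P(T) - 1*87138) = 1/(28/111 - 1*87138) = 1/(28/111 - 87138) = 1/(-9672290/111) = -111/9672290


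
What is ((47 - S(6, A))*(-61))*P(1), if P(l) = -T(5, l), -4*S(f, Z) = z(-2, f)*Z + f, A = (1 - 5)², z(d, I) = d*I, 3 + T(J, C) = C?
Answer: -61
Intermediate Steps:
T(J, C) = -3 + C
z(d, I) = I*d
A = 16 (A = (-4)² = 16)
S(f, Z) = -f/4 + Z*f/2 (S(f, Z) = -((f*(-2))*Z + f)/4 = -((-2*f)*Z + f)/4 = -(-2*Z*f + f)/4 = -(f - 2*Z*f)/4 = -f/4 + Z*f/2)
P(l) = 3 - l (P(l) = -(-3 + l) = 3 - l)
((47 - S(6, A))*(-61))*P(1) = ((47 - 6*(-1 + 2*16)/4)*(-61))*(3 - 1*1) = ((47 - 6*(-1 + 32)/4)*(-61))*(3 - 1) = ((47 - 6*31/4)*(-61))*2 = ((47 - 1*93/2)*(-61))*2 = ((47 - 93/2)*(-61))*2 = ((½)*(-61))*2 = -61/2*2 = -61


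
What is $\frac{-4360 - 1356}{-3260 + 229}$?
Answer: $\frac{5716}{3031} \approx 1.8858$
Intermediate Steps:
$\frac{-4360 - 1356}{-3260 + 229} = - \frac{5716}{-3031} = \left(-5716\right) \left(- \frac{1}{3031}\right) = \frac{5716}{3031}$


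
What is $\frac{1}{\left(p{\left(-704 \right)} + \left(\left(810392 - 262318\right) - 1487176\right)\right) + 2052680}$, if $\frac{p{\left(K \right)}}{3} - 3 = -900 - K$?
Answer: $\frac{1}{1112999} \approx 8.9847 \cdot 10^{-7}$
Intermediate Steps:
$p{\left(K \right)} = -2691 - 3 K$ ($p{\left(K \right)} = 9 + 3 \left(-900 - K\right) = 9 - \left(2700 + 3 K\right) = -2691 - 3 K$)
$\frac{1}{\left(p{\left(-704 \right)} + \left(\left(810392 - 262318\right) - 1487176\right)\right) + 2052680} = \frac{1}{\left(\left(-2691 - -2112\right) + \left(\left(810392 - 262318\right) - 1487176\right)\right) + 2052680} = \frac{1}{\left(\left(-2691 + 2112\right) + \left(548074 - 1487176\right)\right) + 2052680} = \frac{1}{\left(-579 - 939102\right) + 2052680} = \frac{1}{-939681 + 2052680} = \frac{1}{1112999}$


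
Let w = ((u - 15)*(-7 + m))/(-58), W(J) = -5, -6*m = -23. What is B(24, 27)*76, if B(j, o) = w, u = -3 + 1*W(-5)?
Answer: -8303/87 ≈ -95.437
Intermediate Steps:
m = 23/6 (m = -⅙*(-23) = 23/6 ≈ 3.8333)
u = -8 (u = -3 + 1*(-5) = -3 - 5 = -8)
w = -437/348 (w = ((-8 - 15)*(-7 + 23/6))/(-58) = -23*(-19/6)*(-1/58) = (437/6)*(-1/58) = -437/348 ≈ -1.2557)
B(j, o) = -437/348
B(24, 27)*76 = -437/348*76 = -8303/87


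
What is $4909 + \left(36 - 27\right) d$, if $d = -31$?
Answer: $4630$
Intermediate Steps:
$4909 + \left(36 - 27\right) d = 4909 + \left(36 - 27\right) \left(-31\right) = 4909 + 9 \left(-31\right) = 4909 - 279 = 4630$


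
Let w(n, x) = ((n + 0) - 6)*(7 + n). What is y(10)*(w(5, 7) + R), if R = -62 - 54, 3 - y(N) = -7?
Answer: -1280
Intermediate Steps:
w(n, x) = (-6 + n)*(7 + n) (w(n, x) = (n - 6)*(7 + n) = (-6 + n)*(7 + n))
y(N) = 10 (y(N) = 3 - 1*(-7) = 3 + 7 = 10)
R = -116
y(10)*(w(5, 7) + R) = 10*((-42 + 5 + 5²) - 116) = 10*((-42 + 5 + 25) - 116) = 10*(-12 - 116) = 10*(-128) = -1280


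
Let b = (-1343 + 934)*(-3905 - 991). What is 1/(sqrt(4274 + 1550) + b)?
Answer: 62577/125308189546 - sqrt(91)/501232758184 ≈ 4.9937e-7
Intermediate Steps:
b = 2002464 (b = -409*(-4896) = 2002464)
1/(sqrt(4274 + 1550) + b) = 1/(sqrt(4274 + 1550) + 2002464) = 1/(sqrt(5824) + 2002464) = 1/(8*sqrt(91) + 2002464) = 1/(2002464 + 8*sqrt(91))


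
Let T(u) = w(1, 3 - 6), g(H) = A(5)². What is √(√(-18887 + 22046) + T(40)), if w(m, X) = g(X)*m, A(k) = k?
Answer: √(25 + 9*√39) ≈ 9.0114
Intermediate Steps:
g(H) = 25 (g(H) = 5² = 25)
w(m, X) = 25*m
T(u) = 25 (T(u) = 25*1 = 25)
√(√(-18887 + 22046) + T(40)) = √(√(-18887 + 22046) + 25) = √(√3159 + 25) = √(9*√39 + 25) = √(25 + 9*√39)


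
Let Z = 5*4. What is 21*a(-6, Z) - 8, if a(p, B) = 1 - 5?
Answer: -92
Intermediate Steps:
Z = 20
a(p, B) = -4
21*a(-6, Z) - 8 = 21*(-4) - 8 = -84 - 8 = -92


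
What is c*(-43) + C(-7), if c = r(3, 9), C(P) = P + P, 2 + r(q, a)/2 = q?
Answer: -100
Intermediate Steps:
r(q, a) = -4 + 2*q
C(P) = 2*P
c = 2 (c = -4 + 2*3 = -4 + 6 = 2)
c*(-43) + C(-7) = 2*(-43) + 2*(-7) = -86 - 14 = -100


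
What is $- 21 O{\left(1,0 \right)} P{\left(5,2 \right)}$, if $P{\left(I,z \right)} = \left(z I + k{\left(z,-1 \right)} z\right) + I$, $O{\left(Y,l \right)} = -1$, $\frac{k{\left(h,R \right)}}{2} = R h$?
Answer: $147$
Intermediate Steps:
$k{\left(h,R \right)} = 2 R h$
$P{\left(I,z \right)} = I - 2 z^{2} + I z$ ($P{\left(I,z \right)} = \left(z I + 2 \left(-1\right) z z\right) + I = \left(I z + - 2 z z\right) + I = \left(I z - 2 z^{2}\right) + I = \left(- 2 z^{2} + I z\right) + I = I - 2 z^{2} + I z$)
$- 21 O{\left(1,0 \right)} P{\left(5,2 \right)} = \left(-21\right) \left(-1\right) \left(5 - 2 \cdot 2^{2} + 5 \cdot 2\right) = 21 \left(5 - 8 + 10\right) = 21 \cdot 7 = 147$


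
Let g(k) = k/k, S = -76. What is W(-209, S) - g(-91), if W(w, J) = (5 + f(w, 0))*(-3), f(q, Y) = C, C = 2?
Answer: -22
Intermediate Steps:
f(q, Y) = 2
W(w, J) = -21 (W(w, J) = (5 + 2)*(-3) = 7*(-3) = -21)
g(k) = 1
W(-209, S) - g(-91) = -21 - 1*1 = -21 - 1 = -22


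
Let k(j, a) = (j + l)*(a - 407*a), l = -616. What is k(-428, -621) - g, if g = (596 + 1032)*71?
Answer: -263335132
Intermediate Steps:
k(j, a) = -406*a*(-616 + j) (k(j, a) = (j - 616)*(a - 407*a) = (-616 + j)*(-406*a) = -406*a*(-616 + j))
g = 115588 (g = 1628*71 = 115588)
k(-428, -621) - g = 406*(-621)*(616 - 1*(-428)) - 1*115588 = 406*(-621)*(616 + 428) - 115588 = 406*(-621)*1044 - 115588 = -263219544 - 115588 = -263335132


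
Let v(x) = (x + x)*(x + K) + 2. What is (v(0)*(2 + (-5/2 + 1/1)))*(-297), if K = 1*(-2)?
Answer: -297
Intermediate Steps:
K = -2
v(x) = 2 + 2*x*(-2 + x) (v(x) = (x + x)*(x - 2) + 2 = (2*x)*(-2 + x) + 2 = 2*x*(-2 + x) + 2 = 2 + 2*x*(-2 + x))
(v(0)*(2 + (-5/2 + 1/1)))*(-297) = ((2 - 4*0 + 2*0**2)*(2 + (-5/2 + 1/1)))*(-297) = ((2 + 0 + 2*0)*(2 + (-5*1/2 + 1*1)))*(-297) = ((2 + 0 + 0)*(2 + (-5/2 + 1)))*(-297) = (2*(2 - 3/2))*(-297) = (2*(1/2))*(-297) = 1*(-297) = -297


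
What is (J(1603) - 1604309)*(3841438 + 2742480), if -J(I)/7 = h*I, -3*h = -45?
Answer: -11670811060832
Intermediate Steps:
h = 15 (h = -1/3*(-45) = 15)
J(I) = -105*I
(J(1603) - 1604309)*(3841438 + 2742480) = (-105*1603 - 1604309)*(3841438 + 2742480) = (-168315 - 1604309)*6583918 = -1772624*6583918 = -11670811060832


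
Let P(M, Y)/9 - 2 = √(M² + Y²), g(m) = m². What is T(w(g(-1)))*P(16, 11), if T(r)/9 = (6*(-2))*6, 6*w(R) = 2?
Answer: -11664 - 5832*√377 ≈ -1.2490e+5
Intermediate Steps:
w(R) = ⅓ (w(R) = (⅙)*2 = ⅓)
P(M, Y) = 18 + 9*√(M² + Y²)
T(r) = -648 (T(r) = 9*((6*(-2))*6) = 9*(-12*6) = 9*(-72) = -648)
T(w(g(-1)))*P(16, 11) = -648*(18 + 9*√(16² + 11²)) = -648*(18 + 9*√(256 + 121)) = -648*(18 + 9*√377) = -11664 - 5832*√377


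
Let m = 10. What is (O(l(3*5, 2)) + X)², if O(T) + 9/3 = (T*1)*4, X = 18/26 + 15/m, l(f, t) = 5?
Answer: 249001/676 ≈ 368.34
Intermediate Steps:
X = 57/26 (X = 18/26 + 15/10 = 18*(1/26) + 15*(⅒) = 9/13 + 3/2 = 57/26 ≈ 2.1923)
O(T) = -3 + 4*T (O(T) = -3 + (T*1)*4 = -3 + T*4 = -3 + 4*T)
(O(l(3*5, 2)) + X)² = ((-3 + 4*5) + 57/26)² = ((-3 + 20) + 57/26)² = (17 + 57/26)² = (499/26)² = 249001/676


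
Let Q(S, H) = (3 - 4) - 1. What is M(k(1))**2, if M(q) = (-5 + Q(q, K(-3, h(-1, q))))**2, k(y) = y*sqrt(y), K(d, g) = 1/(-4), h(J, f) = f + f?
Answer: 2401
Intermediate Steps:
h(J, f) = 2*f
K(d, g) = -1/4
k(y) = y**(3/2)
Q(S, H) = -2 (Q(S, H) = -1 - 1 = -2)
M(q) = 49 (M(q) = (-5 - 2)**2 = (-7)**2 = 49)
M(k(1))**2 = 49**2 = 2401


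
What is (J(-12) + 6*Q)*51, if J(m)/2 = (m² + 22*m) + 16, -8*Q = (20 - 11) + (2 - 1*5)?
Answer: -21675/2 ≈ -10838.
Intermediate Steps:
Q = -¾ (Q = -((20 - 11) + (2 - 1*5))/8 = -(9 + (2 - 5))/8 = -(9 - 3)/8 = -⅛*6 = -¾ ≈ -0.75000)
J(m) = 32 + 2*m² + 44*m (J(m) = 2*((m² + 22*m) + 16) = 2*(16 + m² + 22*m) = 32 + 2*m² + 44*m)
(J(-12) + 6*Q)*51 = ((32 + 2*(-12)² + 44*(-12)) + 6*(-¾))*51 = ((32 + 2*144 - 528) - 9/2)*51 = ((32 + 288 - 528) - 9/2)*51 = (-208 - 9/2)*51 = -425/2*51 = -21675/2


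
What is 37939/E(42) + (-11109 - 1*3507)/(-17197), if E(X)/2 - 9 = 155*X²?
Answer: 298114259/324286794 ≈ 0.91929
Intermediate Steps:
E(X) = 18 + 310*X² (E(X) = 18 + 2*(155*X²) = 18 + 310*X²)
37939/E(42) + (-11109 - 1*3507)/(-17197) = 37939/(18 + 310*42²) + (-11109 - 1*3507)/(-17197) = 37939/(18 + 310*1764) + (-11109 - 3507)*(-1/17197) = 37939/(18 + 546840) - 14616*(-1/17197) = 37939/546858 + 504/593 = 298114259/324286794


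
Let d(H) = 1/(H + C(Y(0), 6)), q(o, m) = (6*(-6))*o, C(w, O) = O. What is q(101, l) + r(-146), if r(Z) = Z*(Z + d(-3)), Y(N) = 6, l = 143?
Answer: 52894/3 ≈ 17631.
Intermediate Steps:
q(o, m) = -36*o
d(H) = 1/(6 + H) (d(H) = 1/(H + 6) = 1/(6 + H))
r(Z) = Z*(⅓ + Z) (r(Z) = Z*(Z + 1/(6 - 3)) = Z*(Z + 1/3) = Z*(Z + ⅓) = Z*(⅓ + Z))
q(101, l) + r(-146) = -36*101 - 146*(⅓ - 146) = -3636 - 146*(-437/3) = -3636 + 63802/3 = 52894/3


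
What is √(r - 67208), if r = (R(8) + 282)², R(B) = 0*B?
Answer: 2*√3079 ≈ 110.98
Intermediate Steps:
R(B) = 0
r = 79524 (r = (0 + 282)² = 282² = 79524)
√(r - 67208) = √(79524 - 67208) = √12316 = 2*√3079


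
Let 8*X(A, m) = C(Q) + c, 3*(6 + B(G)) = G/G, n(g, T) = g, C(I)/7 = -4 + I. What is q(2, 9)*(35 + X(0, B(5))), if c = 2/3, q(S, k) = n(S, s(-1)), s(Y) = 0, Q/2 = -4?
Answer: 295/6 ≈ 49.167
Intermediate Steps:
Q = -8 (Q = 2*(-4) = -8)
C(I) = -28 + 7*I (C(I) = 7*(-4 + I) = -28 + 7*I)
B(G) = -17/3 (B(G) = -6 + (G/G)/3 = -6 + (⅓)*1 = -6 + ⅓ = -17/3)
q(S, k) = S
c = ⅔ (c = 2*(⅓) = ⅔ ≈ 0.66667)
X(A, m) = -125/12 (X(A, m) = ((-28 + 7*(-8)) + ⅔)/8 = ((-28 - 56) + ⅔)/8 = (-84 + ⅔)/8 = (⅛)*(-250/3) = -125/12)
q(2, 9)*(35 + X(0, B(5))) = 2*(35 - 125/12) = 2*(295/12) = 295/6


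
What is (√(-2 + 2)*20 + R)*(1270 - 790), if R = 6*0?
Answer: 0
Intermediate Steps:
R = 0
(√(-2 + 2)*20 + R)*(1270 - 790) = (√(-2 + 2)*20 + 0)*(1270 - 790) = (√0*20 + 0)*480 = (0*20 + 0)*480 = (0 + 0)*480 = 0*480 = 0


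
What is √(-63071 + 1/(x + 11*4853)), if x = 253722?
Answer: I*√5948445561420670/307105 ≈ 251.14*I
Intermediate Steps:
√(-63071 + 1/(x + 11*4853)) = √(-63071 + 1/(253722 + 11*4853)) = √(-63071 + 1/(253722 + 53383)) = √(-63071 + 1/307105) = √(-19369419454/307105) = I*√5948445561420670/307105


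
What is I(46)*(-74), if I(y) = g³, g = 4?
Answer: -4736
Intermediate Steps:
I(y) = 64 (I(y) = 4³ = 64)
I(46)*(-74) = 64*(-74) = -4736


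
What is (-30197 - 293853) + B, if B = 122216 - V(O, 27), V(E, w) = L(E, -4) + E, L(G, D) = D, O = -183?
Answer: -201647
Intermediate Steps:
V(E, w) = -4 + E
B = 122403 (B = 122216 - (-4 - 183) = 122216 - 1*(-187) = 122216 + 187 = 122403)
(-30197 - 293853) + B = (-30197 - 293853) + 122403 = -324050 + 122403 = -201647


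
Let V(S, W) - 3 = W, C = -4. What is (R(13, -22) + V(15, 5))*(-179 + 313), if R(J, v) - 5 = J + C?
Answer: 2948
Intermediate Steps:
V(S, W) = 3 + W
R(J, v) = 1 + J (R(J, v) = 5 + (J - 4) = 5 + (-4 + J) = 1 + J)
(R(13, -22) + V(15, 5))*(-179 + 313) = ((1 + 13) + (3 + 5))*(-179 + 313) = (14 + 8)*134 = 22*134 = 2948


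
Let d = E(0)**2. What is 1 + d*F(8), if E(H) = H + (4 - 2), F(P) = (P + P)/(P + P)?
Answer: 5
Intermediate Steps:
F(P) = 1 (F(P) = (2*P)/((2*P)) = (2*P)*(1/(2*P)) = 1)
E(H) = 2 + H (E(H) = H + 2 = 2 + H)
d = 4 (d = (2 + 0)**2 = 2**2 = 4)
1 + d*F(8) = 1 + 4*1 = 1 + 4 = 5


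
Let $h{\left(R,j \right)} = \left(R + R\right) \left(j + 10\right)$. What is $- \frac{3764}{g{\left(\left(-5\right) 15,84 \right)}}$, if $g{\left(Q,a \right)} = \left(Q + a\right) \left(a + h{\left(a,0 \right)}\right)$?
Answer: $- \frac{941}{3969} \approx -0.23709$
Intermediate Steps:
$h{\left(R,j \right)} = 2 R \left(10 + j\right)$
$g{\left(Q,a \right)} = 21 a \left(Q + a\right)$ ($g{\left(Q,a \right)} = \left(Q + a\right) \left(a + 2 a \left(10 + 0\right)\right) = \left(Q + a\right) \left(a + 2 a 10\right) = \left(Q + a\right) \left(a + 20 a\right) = \left(Q + a\right) 21 a = 21 a \left(Q + a\right)$)
$- \frac{3764}{g{\left(\left(-5\right) 15,84 \right)}} = - \frac{3764}{21 \cdot 84 \left(\left(-5\right) 15 + 84\right)} = - \frac{3764}{21 \cdot 84 \left(-75 + 84\right)} = - \frac{3764}{21 \cdot 84 \cdot 9} = - \frac{3764}{15876} = \left(-3764\right) \frac{1}{15876} = - \frac{941}{3969}$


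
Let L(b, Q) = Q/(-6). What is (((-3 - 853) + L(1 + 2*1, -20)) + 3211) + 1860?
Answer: 12655/3 ≈ 4218.3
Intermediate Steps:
L(b, Q) = -Q/6 (L(b, Q) = Q*(-1/6) = -Q/6)
(((-3 - 853) + L(1 + 2*1, -20)) + 3211) + 1860 = (((-3 - 853) - 1/6*(-20)) + 3211) + 1860 = ((-856 + 10/3) + 3211) + 1860 = (-2558/3 + 3211) + 1860 = 7075/3 + 1860 = 12655/3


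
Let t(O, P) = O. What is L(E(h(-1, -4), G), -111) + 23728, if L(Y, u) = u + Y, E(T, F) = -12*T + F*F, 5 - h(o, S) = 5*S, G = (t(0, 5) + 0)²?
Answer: 23317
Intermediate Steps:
G = 0 (G = (0 + 0)² = 0² = 0)
h(o, S) = 5 - 5*S
E(T, F) = F² - 12*T (E(T, F) = -12*T + F² = F² - 12*T)
L(Y, u) = Y + u
L(E(h(-1, -4), G), -111) + 23728 = ((0² - 12*(5 - 5*(-4))) - 111) + 23728 = ((0 - 12*(5 + 20)) - 111) + 23728 = ((0 - 12*25) - 111) + 23728 = ((0 - 300) - 111) + 23728 = (-300 - 111) + 23728 = -411 + 23728 = 23317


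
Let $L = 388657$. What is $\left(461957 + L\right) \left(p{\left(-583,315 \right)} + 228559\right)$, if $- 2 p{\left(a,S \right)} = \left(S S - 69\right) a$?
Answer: $24780540425262$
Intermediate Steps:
$p{\left(a,S \right)} = - \frac{a \left(-69 + S^{2}\right)}{2}$ ($p{\left(a,S \right)} = - \frac{\left(S S - 69\right) a}{2} = - \frac{\left(S^{2} - 69\right) a}{2} = - \frac{\left(-69 + S^{2}\right) a}{2} = - \frac{a \left(-69 + S^{2}\right)}{2}$)
$\left(461957 + L\right) \left(p{\left(-583,315 \right)} + 228559\right) = \left(461957 + 388657\right) \left(\frac{1}{2} \left(-583\right) \left(69 - 315^{2}\right) + 228559\right) = 850614 \left(\frac{1}{2} \left(-583\right) \left(69 - 99225\right) + 228559\right) = 850614 \left(\frac{1}{2} \left(-583\right) \left(-99156\right) + 228559\right) = 850614 \left(28903974 + 228559\right) = 850614 \cdot 29132533 = 24780540425262$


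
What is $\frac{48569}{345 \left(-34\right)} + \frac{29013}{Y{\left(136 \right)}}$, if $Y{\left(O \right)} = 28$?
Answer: $\frac{9969487}{9660} \approx 1032.0$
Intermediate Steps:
$\frac{48569}{345 \left(-34\right)} + \frac{29013}{Y{\left(136 \right)}} = \frac{48569}{345 \left(-34\right)} + \frac{29013}{28} = \frac{48569}{-11730} + 29013 \cdot \frac{1}{28} = 48569 \left(- \frac{1}{11730}\right) + \frac{29013}{28} = - \frac{2857}{690} + \frac{29013}{28} = \frac{9969487}{9660}$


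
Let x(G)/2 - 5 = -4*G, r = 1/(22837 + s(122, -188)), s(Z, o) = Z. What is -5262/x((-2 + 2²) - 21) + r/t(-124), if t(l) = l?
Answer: -277416151/8540748 ≈ -32.482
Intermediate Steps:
r = 1/22959 (r = 1/(22837 + 122) = 1/22959 ≈ 4.3556e-5)
x(G) = 10 - 8*G (x(G) = 10 + 2*(-4*G) = 10 - 8*G)
-5262/x((-2 + 2²) - 21) + r/t(-124) = -5262/(10 - 8*((-2 + 2²) - 21)) + (1/22959)/(-124) = -5262/(10 - 8*((-2 + 4) - 21)) + (1/22959)*(-1/124) = -5262/(10 - 8*(2 - 21)) - 1/2846916 = -5262/(10 - 8*(-19)) - 1/2846916 = -5262/(10 + 152) - 1/2846916 = -5262/162 - 1/2846916 = -5262*1/162 - 1/2846916 = -877/27 - 1/2846916 = -277416151/8540748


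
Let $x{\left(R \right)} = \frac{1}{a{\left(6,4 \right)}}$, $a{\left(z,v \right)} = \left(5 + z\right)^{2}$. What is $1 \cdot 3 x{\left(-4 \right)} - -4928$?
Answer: $\frac{596291}{121} \approx 4928.0$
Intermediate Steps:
$x{\left(R \right)} = \frac{1}{121}$ ($x{\left(R \right)} = \frac{1}{\left(5 + 6\right)^{2}} = \frac{1}{11^{2}} = \frac{1}{121}$)
$1 \cdot 3 x{\left(-4 \right)} - -4928 = 1 \cdot 3 \cdot \frac{1}{121} - -4928 = 3 \cdot \frac{1}{121} + 4928 = \frac{3}{121} + 4928 = \frac{596291}{121}$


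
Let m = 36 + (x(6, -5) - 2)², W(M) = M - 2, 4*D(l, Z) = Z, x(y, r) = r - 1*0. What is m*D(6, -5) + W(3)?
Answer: -421/4 ≈ -105.25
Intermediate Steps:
x(y, r) = r (x(y, r) = r + 0 = r)
D(l, Z) = Z/4
W(M) = -2 + M
m = 85 (m = 36 + (-5 - 2)² = 36 + (-7)² = 36 + 49 = 85)
m*D(6, -5) + W(3) = 85*((¼)*(-5)) + (-2 + 3) = 85*(-5/4) + 1 = -425/4 + 1 = -421/4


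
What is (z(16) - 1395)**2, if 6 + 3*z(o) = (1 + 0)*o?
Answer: 17430625/9 ≈ 1.9367e+6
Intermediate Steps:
z(o) = -2 + o/3 (z(o) = -2 + ((1 + 0)*o)/3 = -2 + (1*o)/3 = -2 + o/3)
(z(16) - 1395)**2 = ((-2 + (1/3)*16) - 1395)**2 = ((-2 + 16/3) - 1395)**2 = (10/3 - 1395)**2 = (-4175/3)**2 = 17430625/9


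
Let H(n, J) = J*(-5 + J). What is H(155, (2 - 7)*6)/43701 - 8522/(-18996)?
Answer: 9342041/19765338 ≈ 0.47265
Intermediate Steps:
H(155, (2 - 7)*6)/43701 - 8522/(-18996) = (((2 - 7)*6)*(-5 + (2 - 7)*6))/43701 - 8522/(-18996) = ((-5*6)*(-5 - 5*6))*(1/43701) - 8522*(-1/18996) = -30*(-5 - 30)*(1/43701) + 4261/9498 = -30*(-35)*(1/43701) + 4261/9498 = 1050*(1/43701) + 4261/9498 = 50/2081 + 4261/9498 = 9342041/19765338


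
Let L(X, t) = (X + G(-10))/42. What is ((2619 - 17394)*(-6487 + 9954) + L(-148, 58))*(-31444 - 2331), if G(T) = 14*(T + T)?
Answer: 5190366558175/3 ≈ 1.7301e+12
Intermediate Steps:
G(T) = 28*T (G(T) = 14*(2*T) = 28*T)
L(X, t) = -20/3 + X/42 (L(X, t) = (X + 28*(-10))/42 = (X - 280)*(1/42) = (-280 + X)*(1/42) = -20/3 + X/42)
((2619 - 17394)*(-6487 + 9954) + L(-148, 58))*(-31444 - 2331) = ((2619 - 17394)*(-6487 + 9954) + (-20/3 + (1/42)*(-148)))*(-31444 - 2331) = (-14775*3467 + (-20/3 - 74/21))*(-33775) = (-51224925 - 214/21)*(-33775) = -1075723639/21*(-33775) = 5190366558175/3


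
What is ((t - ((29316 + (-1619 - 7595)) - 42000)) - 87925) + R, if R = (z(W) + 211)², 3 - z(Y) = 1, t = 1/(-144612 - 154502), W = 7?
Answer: -6179097013/299114 ≈ -20658.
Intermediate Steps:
t = -1/299114 (t = 1/(-299114) = -1/299114 ≈ -3.3432e-6)
z(Y) = 2 (z(Y) = 3 - 1*1 = 3 - 1 = 2)
R = 45369 (R = (2 + 211)² = 213² = 45369)
((t - ((29316 + (-1619 - 7595)) - 42000)) - 87925) + R = ((-1/299114 - ((29316 + (-1619 - 7595)) - 42000)) - 87925) + 45369 = ((-1/299114 - ((29316 - 9214) - 42000)) - 87925) + 45369 = ((-1/299114 - (20102 - 42000)) - 87925) + 45369 = ((-1/299114 - 1*(-21898)) - 87925) + 45369 = ((-1/299114 + 21898) - 87925) + 45369 = (6549998371/299114 - 87925) + 45369 = -19749600079/299114 + 45369 = -6179097013/299114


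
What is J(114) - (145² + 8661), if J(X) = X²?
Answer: -16690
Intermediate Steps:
J(114) - (145² + 8661) = 114² - (145² + 8661) = 12996 - (21025 + 8661) = 12996 - 1*29686 = 12996 - 29686 = -16690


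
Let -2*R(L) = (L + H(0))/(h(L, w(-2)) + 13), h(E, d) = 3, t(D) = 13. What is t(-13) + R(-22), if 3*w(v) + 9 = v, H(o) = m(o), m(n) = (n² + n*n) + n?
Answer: 219/16 ≈ 13.688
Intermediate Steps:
m(n) = n + 2*n² (m(n) = (n² + n²) + n = 2*n² + n = n + 2*n²)
H(o) = o*(1 + 2*o)
w(v) = -3 + v/3
R(L) = -L/32 (R(L) = -(L + 0*(1 + 2*0))/(2*(3 + 13)) = -(L + 0*(1 + 0))/(2*16) = -(L + 0*1)/(2*16) = -(L + 0)/(2*16) = -L/(2*16) = -L/32)
t(-13) + R(-22) = 13 - 1/32*(-22) = 13 + 11/16 = 219/16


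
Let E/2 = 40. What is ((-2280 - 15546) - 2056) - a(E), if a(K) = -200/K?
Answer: -39759/2 ≈ -19880.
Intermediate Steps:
E = 80 (E = 2*40 = 80)
((-2280 - 15546) - 2056) - a(E) = ((-2280 - 15546) - 2056) - (-200)/80 = (-17826 - 2056) - (-200)/80 = -19882 - 1*(-5/2) = -19882 + 5/2 = -39759/2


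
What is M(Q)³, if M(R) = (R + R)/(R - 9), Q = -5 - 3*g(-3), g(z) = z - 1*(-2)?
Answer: 64/1331 ≈ 0.048084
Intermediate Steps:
g(z) = 2 + z (g(z) = z + 2 = 2 + z)
Q = -2 (Q = -5 - 3*(2 - 3) = -5 - 3*(-1) = -5 + 3 = -2)
M(R) = 2*R/(-9 + R) (M(R) = (2*R)/(-9 + R) = 2*R/(-9 + R))
M(Q)³ = (2*(-2)/(-9 - 2))³ = (2*(-2)/(-11))³ = (2*(-2)*(-1/11))³ = (4/11)³ = 64/1331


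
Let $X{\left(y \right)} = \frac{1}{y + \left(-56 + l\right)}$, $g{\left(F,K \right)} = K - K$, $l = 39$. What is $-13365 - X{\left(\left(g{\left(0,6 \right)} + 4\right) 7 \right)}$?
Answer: $- \frac{147016}{11} \approx -13365.0$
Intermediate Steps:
$g{\left(F,K \right)} = 0$
$X{\left(y \right)} = \frac{1}{-17 + y}$ ($X{\left(y \right)} = \frac{1}{y + \left(-56 + 39\right)} = \frac{1}{y - 17} = \frac{1}{-17 + y}$)
$-13365 - X{\left(\left(g{\left(0,6 \right)} + 4\right) 7 \right)} = -13365 - \frac{1}{-17 + \left(0 + 4\right) 7} = -13365 - \frac{1}{-17 + 4 \cdot 7} = -13365 - \frac{1}{-17 + 28} = -13365 - \frac{1}{11} = - \frac{147016}{11}$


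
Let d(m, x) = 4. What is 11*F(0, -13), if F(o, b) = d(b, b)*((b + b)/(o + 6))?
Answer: -572/3 ≈ -190.67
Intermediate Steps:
F(o, b) = 8*b/(6 + o) (F(o, b) = 4*((b + b)/(o + 6)) = 4*((2*b)/(6 + o)) = 4*(2*b/(6 + o)) = 8*b/(6 + o))
11*F(0, -13) = 11*(8*(-13)/(6 + 0)) = 11*(8*(-13)/6) = 11*(8*(-13)*(⅙)) = 11*(-52/3) = -572/3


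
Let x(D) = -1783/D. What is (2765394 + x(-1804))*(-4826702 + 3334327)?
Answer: -7445119447737625/1804 ≈ -4.1270e+12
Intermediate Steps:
(2765394 + x(-1804))*(-4826702 + 3334327) = (2765394 - 1783/(-1804))*(-4826702 + 3334327) = (2765394 - 1783*(-1/1804))*(-1492375) = (2765394 + 1783/1804)*(-1492375) = (4988772559/1804)*(-1492375) = -7445119447737625/1804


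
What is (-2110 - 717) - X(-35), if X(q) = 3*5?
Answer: -2842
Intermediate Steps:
X(q) = 15
(-2110 - 717) - X(-35) = (-2110 - 717) - 1*15 = -2827 - 15 = -2842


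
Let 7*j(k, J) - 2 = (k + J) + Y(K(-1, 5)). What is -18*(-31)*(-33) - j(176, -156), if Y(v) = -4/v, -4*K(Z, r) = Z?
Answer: -128904/7 ≈ -18415.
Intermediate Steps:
K(Z, r) = -Z/4
j(k, J) = -2 + J/7 + k/7 (j(k, J) = 2/7 + ((k + J) - 4/((-¼*(-1))))/7 = 2/7 + ((J + k) - 4/¼)/7 = 2/7 + ((J + k) - 4*4)/7 = 2/7 + ((J + k) - 16)/7 = 2/7 + (-16 + J + k)/7 = 2/7 + (-16/7 + J/7 + k/7) = -2 + J/7 + k/7)
-18*(-31)*(-33) - j(176, -156) = -18*(-31)*(-33) - (-2 + (⅐)*(-156) + (⅐)*176) = 558*(-33) - (-2 - 156/7 + 176/7) = -18414 - 1*6/7 = -18414 - 6/7 = -128904/7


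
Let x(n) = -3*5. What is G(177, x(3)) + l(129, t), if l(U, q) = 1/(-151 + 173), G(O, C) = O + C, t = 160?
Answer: 3565/22 ≈ 162.05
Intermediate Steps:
x(n) = -15
G(O, C) = C + O
l(U, q) = 1/22
G(177, x(3)) + l(129, t) = (-15 + 177) + 1/22 = 162 + 1/22 = 3565/22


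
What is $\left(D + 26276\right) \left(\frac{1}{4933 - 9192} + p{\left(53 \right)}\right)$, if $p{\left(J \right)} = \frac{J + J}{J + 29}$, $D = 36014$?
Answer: $\frac{14057980940}{174619} \approx 80507.0$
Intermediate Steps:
$p{\left(J \right)} = \frac{2 J}{29 + J}$
$\left(D + 26276\right) \left(\frac{1}{4933 - 9192} + p{\left(53 \right)}\right) = \left(36014 + 26276\right) \left(\frac{1}{4933 - 9192} + 2 \cdot 53 \frac{1}{29 + 53}\right) = 62290 \left(\frac{1}{-4259} + 2 \cdot 53 \cdot \frac{1}{82}\right) = 62290 \left(- \frac{1}{4259} + 2 \cdot 53 \cdot \frac{1}{82}\right) = 62290 \left(- \frac{1}{4259} + \frac{53}{41}\right) = 62290 \cdot \frac{225686}{174619} = \frac{14057980940}{174619}$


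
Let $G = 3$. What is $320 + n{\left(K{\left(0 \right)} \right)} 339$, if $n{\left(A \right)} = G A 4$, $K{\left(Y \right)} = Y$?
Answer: $320$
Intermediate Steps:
$n{\left(A \right)} = 12 A$ ($n{\left(A \right)} = 3 A 4 = 12 A$)
$320 + n{\left(K{\left(0 \right)} \right)} 339 = 320 + 12 \cdot 0 \cdot 339 = 320 + 0 \cdot 339 = 320 + 0 = 320$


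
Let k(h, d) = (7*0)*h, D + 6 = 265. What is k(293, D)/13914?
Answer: 0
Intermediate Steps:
D = 259 (D = -6 + 265 = 259)
k(h, d) = 0 (k(h, d) = 0*h = 0)
k(293, D)/13914 = 0/13914 = 0*(1/13914) = 0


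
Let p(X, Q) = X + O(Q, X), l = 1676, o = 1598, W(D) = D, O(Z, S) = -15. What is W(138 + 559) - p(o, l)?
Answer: -886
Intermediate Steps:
p(X, Q) = -15 + X (p(X, Q) = X - 15 = -15 + X)
W(138 + 559) - p(o, l) = (138 + 559) - (-15 + 1598) = 697 - 1*1583 = 697 - 1583 = -886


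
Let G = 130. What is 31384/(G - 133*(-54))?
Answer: 3923/914 ≈ 4.2921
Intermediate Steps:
31384/(G - 133*(-54)) = 31384/(130 - 133*(-54)) = 31384/(130 + 7182) = 31384/7312 = 31384*(1/7312) = 3923/914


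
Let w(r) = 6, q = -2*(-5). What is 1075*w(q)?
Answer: 6450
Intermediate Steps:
q = 10
1075*w(q) = 1075*6 = 6450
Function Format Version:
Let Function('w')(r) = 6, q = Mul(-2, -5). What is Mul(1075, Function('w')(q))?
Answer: 6450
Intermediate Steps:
q = 10
Mul(1075, Function('w')(q)) = Mul(1075, 6) = 6450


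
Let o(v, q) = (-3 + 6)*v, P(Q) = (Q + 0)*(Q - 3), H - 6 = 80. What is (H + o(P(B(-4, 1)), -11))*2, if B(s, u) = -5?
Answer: 412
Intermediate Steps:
H = 86 (H = 6 + 80 = 86)
P(Q) = Q*(-3 + Q)
o(v, q) = 3*v
(H + o(P(B(-4, 1)), -11))*2 = (86 + 3*(-5*(-3 - 5)))*2 = (86 + 3*(-5*(-8)))*2 = (86 + 3*40)*2 = (86 + 120)*2 = 206*2 = 412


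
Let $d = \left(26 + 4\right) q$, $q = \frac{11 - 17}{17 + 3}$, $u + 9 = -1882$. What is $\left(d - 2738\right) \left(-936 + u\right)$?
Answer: $7765769$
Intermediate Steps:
$u = -1891$ ($u = -9 - 1882 = -1891$)
$q = - \frac{3}{10}$ ($q = - \frac{6}{20} = \left(-6\right) \frac{1}{20} = - \frac{3}{10} \approx -0.3$)
$d = -9$ ($d = \left(26 + 4\right) \left(- \frac{3}{10}\right) = 30 \left(- \frac{3}{10}\right) = -9$)
$\left(d - 2738\right) \left(-936 + u\right) = \left(-9 - 2738\right) \left(-936 - 1891\right) = \left(-2747\right) \left(-2827\right) = 7765769$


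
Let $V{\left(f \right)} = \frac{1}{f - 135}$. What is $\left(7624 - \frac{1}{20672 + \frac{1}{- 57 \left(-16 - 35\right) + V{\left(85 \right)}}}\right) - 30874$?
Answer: $- \frac{69858219083849}{3004654578} \approx -23250.0$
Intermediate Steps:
$V{\left(f \right)} = \frac{1}{-135 + f}$
$\left(7624 - \frac{1}{20672 + \frac{1}{- 57 \left(-16 - 35\right) + V{\left(85 \right)}}}\right) - 30874 = \left(7624 - \frac{1}{20672 + \frac{1}{- 57 \left(-16 - 35\right) + \frac{1}{-135 + 85}}}\right) - 30874 = \left(7624 - \frac{1}{20672 + \frac{1}{\left(-57\right) \left(-51\right) + \frac{1}{-50}}}\right) - 30874 = \left(7624 - \frac{1}{20672 + \frac{1}{2907 - \frac{1}{50}}}\right) - 30874 = \left(7624 - \frac{1}{20672 + \frac{1}{\frac{145349}{50}}}\right) - 30874 = \left(7624 - \frac{1}{20672 + \frac{50}{145349}}\right) - 30874 = \left(7624 - \frac{1}{\frac{3004654578}{145349}}\right) - 30874 = \left(7624 - \frac{145349}{3004654578}\right) - 30874 = \frac{22907486357323}{3004654578} - 30874 = - \frac{69858219083849}{3004654578}$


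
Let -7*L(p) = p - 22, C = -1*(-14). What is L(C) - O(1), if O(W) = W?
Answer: 1/7 ≈ 0.14286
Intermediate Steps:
C = 14
L(p) = 22/7 - p/7 (L(p) = -(p - 22)/7 = -(-22 + p)/7 = 22/7 - p/7)
L(C) - O(1) = (22/7 - 1/7*14) - 1*1 = (22/7 - 2) - 1 = 8/7 - 1 = 1/7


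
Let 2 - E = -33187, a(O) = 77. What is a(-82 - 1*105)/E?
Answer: 77/33189 ≈ 0.0023200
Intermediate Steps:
E = 33189 (E = 2 - 1*(-33187) = 2 + 33187 = 33189)
a(-82 - 1*105)/E = 77/33189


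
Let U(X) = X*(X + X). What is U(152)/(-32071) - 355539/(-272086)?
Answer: -1170058619/8726070106 ≈ -0.13409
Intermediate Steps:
U(X) = 2*X² (U(X) = X*(2*X) = 2*X²)
U(152)/(-32071) - 355539/(-272086) = (2*152²)/(-32071) - 355539/(-272086) = (2*23104)*(-1/32071) - 355539*(-1/272086) = 46208*(-1/32071) + 355539/272086 = -46208/32071 + 355539/272086 = -1170058619/8726070106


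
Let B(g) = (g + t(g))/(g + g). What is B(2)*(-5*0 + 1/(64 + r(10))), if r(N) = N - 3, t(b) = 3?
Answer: 5/284 ≈ 0.017606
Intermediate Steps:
B(g) = (3 + g)/(2*g) (B(g) = (g + 3)/(g + g) = (3 + g)/((2*g)) = (3 + g)*(1/(2*g)) = (3 + g)/(2*g))
r(N) = -3 + N
B(2)*(-5*0 + 1/(64 + r(10))) = ((½)*(3 + 2)/2)*(-5*0 + 1/(64 + (-3 + 10))) = ((½)*(½)*5)*(0 + 1/(64 + 7)) = 5*(0 + 1/71)/4 = (5/4)*(1/71) = 5/284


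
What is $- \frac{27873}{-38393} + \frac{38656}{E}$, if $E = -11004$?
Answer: $- \frac{294351329}{105619143} \approx -2.7869$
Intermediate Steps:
$- \frac{27873}{-38393} + \frac{38656}{E} = - \frac{27873}{-38393} + \frac{38656}{-11004} = \left(-27873\right) \left(- \frac{1}{38393}\right) + 38656 \left(- \frac{1}{11004}\right) = \frac{27873}{38393} - \frac{9664}{2751} = - \frac{294351329}{105619143}$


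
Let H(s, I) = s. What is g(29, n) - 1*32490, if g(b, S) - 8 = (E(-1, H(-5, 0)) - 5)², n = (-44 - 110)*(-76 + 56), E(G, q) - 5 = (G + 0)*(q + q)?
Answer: -32382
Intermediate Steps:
E(G, q) = 5 + 2*G*q (E(G, q) = 5 + (G + 0)*(q + q) = 5 + G*(2*q) = 5 + 2*G*q)
n = 3080 (n = -154*(-20) = 3080)
g(b, S) = 108 (g(b, S) = 8 + ((5 + 2*(-1)*(-5)) - 5)² = 8 + ((5 + 10) - 5)² = 8 + (15 - 5)² = 8 + 10² = 8 + 100 = 108)
g(29, n) - 1*32490 = 108 - 1*32490 = 108 - 32490 = -32382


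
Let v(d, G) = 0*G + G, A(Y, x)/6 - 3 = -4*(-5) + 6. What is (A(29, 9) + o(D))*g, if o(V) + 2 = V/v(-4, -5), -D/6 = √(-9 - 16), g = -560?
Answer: -96320 - 3360*I ≈ -96320.0 - 3360.0*I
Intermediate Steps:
A(Y, x) = 174 (A(Y, x) = 18 + 6*(-4*(-5) + 6) = 18 + 6*(20 + 6) = 18 + 6*26 = 18 + 156 = 174)
v(d, G) = G (v(d, G) = 0 + G = G)
D = -30*I (D = -6*√(-9 - 16) = -30*I ≈ -30.0*I)
o(V) = -2 - V/5 (o(V) = -2 + V/(-5) = -2 + V*(-⅕) = -2 - V/5)
(A(29, 9) + o(D))*g = (174 + (-2 - (-6)*I))*(-560) = (174 + (-2 + 6*I))*(-560) = (172 + 6*I)*(-560) = -96320 - 3360*I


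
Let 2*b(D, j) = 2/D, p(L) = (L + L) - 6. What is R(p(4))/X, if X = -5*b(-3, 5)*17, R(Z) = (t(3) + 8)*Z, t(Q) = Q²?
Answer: 6/5 ≈ 1.2000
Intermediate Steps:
p(L) = -6 + 2*L (p(L) = 2*L - 6 = -6 + 2*L)
b(D, j) = 1/D (b(D, j) = (2/D)/2 = 1/D)
R(Z) = 17*Z (R(Z) = (3² + 8)*Z = (9 + 8)*Z = 17*Z)
X = 85/3 (X = -5/(-3)*17 = -5*(-⅓)*17 = (5/3)*17 = 85/3 ≈ 28.333)
R(p(4))/X = (17*(-6 + 2*4))/(85/3) = (17*(-6 + 8))*(3/85) = (17*2)*(3/85) = 34*(3/85) = 6/5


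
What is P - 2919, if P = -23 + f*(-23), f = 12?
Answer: -3218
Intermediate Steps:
P = -299 (P = -23 + 12*(-23) = -23 - 276 = -299)
P - 2919 = -299 - 2919 = -3218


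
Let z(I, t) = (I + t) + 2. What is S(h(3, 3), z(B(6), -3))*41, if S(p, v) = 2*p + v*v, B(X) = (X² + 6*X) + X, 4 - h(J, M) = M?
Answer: 243171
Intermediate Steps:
h(J, M) = 4 - M
B(X) = X² + 7*X
z(I, t) = 2 + I + t
S(p, v) = v² + 2*p (S(p, v) = 2*p + v² = v² + 2*p)
S(h(3, 3), z(B(6), -3))*41 = ((2 + 6*(7 + 6) - 3)² + 2*(4 - 1*3))*41 = ((2 + 6*13 - 3)² + 2*(4 - 3))*41 = ((2 + 78 - 3)² + 2*1)*41 = (77² + 2)*41 = (5929 + 2)*41 = 5931*41 = 243171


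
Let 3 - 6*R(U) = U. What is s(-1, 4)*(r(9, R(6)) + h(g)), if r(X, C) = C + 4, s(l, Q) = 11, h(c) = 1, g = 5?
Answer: 99/2 ≈ 49.500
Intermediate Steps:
R(U) = 1/2 - U/6
r(X, C) = 4 + C
s(-1, 4)*(r(9, R(6)) + h(g)) = 11*((4 + (1/2 - 1/6*6)) + 1) = 11*((4 + (1/2 - 1)) + 1) = 11*((4 - 1/2) + 1) = 11*(7/2 + 1) = 11*(9/2) = 99/2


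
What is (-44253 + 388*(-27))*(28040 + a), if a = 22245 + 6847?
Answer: -3126777228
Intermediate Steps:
a = 29092
(-44253 + 388*(-27))*(28040 + a) = (-44253 + 388*(-27))*(28040 + 29092) = (-44253 - 10476)*57132 = -54729*57132 = -3126777228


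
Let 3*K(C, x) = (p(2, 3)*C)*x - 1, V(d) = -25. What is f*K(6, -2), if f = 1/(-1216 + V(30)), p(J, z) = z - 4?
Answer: -11/3723 ≈ -0.0029546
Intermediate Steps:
p(J, z) = -4 + z
K(C, x) = -⅓ - C*x/3 (K(C, x) = (((-4 + 3)*C)*x - 1)/3 = ((-C)*x - 1)/3 = (-C*x - 1)/3 = (-1 - C*x)/3 = -⅓ - C*x/3)
f = -1/1241 (f = 1/(-1216 - 25) = 1/(-1241) = -1/1241 ≈ -0.00080580)
f*K(6, -2) = -(-⅓ - ⅓*6*(-2))/1241 = -(-⅓ + 4)/1241 = -1/1241*11/3 = -11/3723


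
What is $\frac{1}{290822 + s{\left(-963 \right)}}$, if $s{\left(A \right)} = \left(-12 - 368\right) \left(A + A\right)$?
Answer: $\frac{1}{1022702} \approx 9.778 \cdot 10^{-7}$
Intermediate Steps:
$s{\left(A \right)} = - 760 A$ ($s{\left(A \right)} = - 380 \cdot 2 A = - 760 A$)
$\frac{1}{290822 + s{\left(-963 \right)}} = \frac{1}{290822 - -731880} = \frac{1}{290822 + 731880} = \frac{1}{1022702}$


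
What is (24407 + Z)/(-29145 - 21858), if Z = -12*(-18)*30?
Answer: -30887/51003 ≈ -0.60559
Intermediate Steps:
Z = 6480 (Z = 216*30 = 6480)
(24407 + Z)/(-29145 - 21858) = (24407 + 6480)/(-29145 - 21858) = 30887/(-51003) = 30887*(-1/51003) = -30887/51003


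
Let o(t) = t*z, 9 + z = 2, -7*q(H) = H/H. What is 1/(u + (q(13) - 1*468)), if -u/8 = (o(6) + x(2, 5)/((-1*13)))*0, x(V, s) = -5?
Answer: -7/3277 ≈ -0.0021361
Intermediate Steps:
q(H) = -1/7 (q(H) = -H/(7*H) = -1/7*1 = -1/7)
z = -7 (z = -9 + 2 = -7)
o(t) = -7*t (o(t) = t*(-7) = -7*t)
u = 0 (u = -8*(-7*6 - 5/((-1*13)))*0 = -8*(-42 - 5/(-13))*0 = -8*(-42 - 5*(-1/13))*0 = -8*(-42 + 5/13)*0 = -(-4328)*0/13 = -8*0 = 0)
1/(u + (q(13) - 1*468)) = 1/(0 + (-1/7 - 1*468)) = 1/(0 + (-1/7 - 468)) = 1/(0 - 3277/7) = 1/(-3277/7) = -7/3277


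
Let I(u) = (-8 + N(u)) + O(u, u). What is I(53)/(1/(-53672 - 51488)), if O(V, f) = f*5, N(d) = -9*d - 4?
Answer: 23555840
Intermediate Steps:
N(d) = -4 - 9*d
O(V, f) = 5*f
I(u) = -12 - 4*u (I(u) = (-8 + (-4 - 9*u)) + 5*u = (-12 - 9*u) + 5*u = -12 - 4*u)
I(53)/(1/(-53672 - 51488)) = (-12 - 4*53)/(1/(-53672 - 51488)) = (-12 - 212)/(1/(-105160)) = -224/(-1/105160) = -224*(-105160) = 23555840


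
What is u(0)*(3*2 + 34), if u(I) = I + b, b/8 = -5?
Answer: -1600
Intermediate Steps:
b = -40 (b = 8*(-5) = -40)
u(I) = -40 + I (u(I) = I - 40 = -40 + I)
u(0)*(3*2 + 34) = (-40 + 0)*(3*2 + 34) = -40*(6 + 34) = -40*40 = -1600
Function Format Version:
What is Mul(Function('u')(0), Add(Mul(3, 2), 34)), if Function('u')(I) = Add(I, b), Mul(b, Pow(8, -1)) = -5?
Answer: -1600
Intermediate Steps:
b = -40 (b = Mul(8, -5) = -40)
Function('u')(I) = Add(-40, I) (Function('u')(I) = Add(I, -40) = Add(-40, I))
Mul(Function('u')(0), Add(Mul(3, 2), 34)) = Mul(Add(-40, 0), Add(Mul(3, 2), 34)) = Mul(-40, Add(6, 34)) = Mul(-40, 40) = -1600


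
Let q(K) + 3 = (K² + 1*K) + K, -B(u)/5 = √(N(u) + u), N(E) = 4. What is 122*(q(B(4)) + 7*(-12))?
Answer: 13786 - 2440*√2 ≈ 10335.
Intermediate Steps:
B(u) = -5*√(4 + u)
q(K) = -3 + K² + 2*K (q(K) = -3 + ((K² + 1*K) + K) = -3 + ((K² + K) + K) = -3 + ((K + K²) + K) = -3 + (K² + 2*K) = -3 + K² + 2*K)
122*(q(B(4)) + 7*(-12)) = 122*((-3 + (-5*√(4 + 4))² + 2*(-5*√(4 + 4))) + 7*(-12)) = 122*((-3 + (-10*√2)² + 2*(-10*√2)) - 84) = 122*((-3 + 200 - 20*√2) - 84) = 122*((197 - 20*√2) - 84) = 122*(113 - 20*√2) = 13786 - 2440*√2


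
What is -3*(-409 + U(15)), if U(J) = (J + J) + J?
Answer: 1092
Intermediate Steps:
U(J) = 3*J (U(J) = 2*J + J = 3*J)
-3*(-409 + U(15)) = -3*(-409 + 3*15) = -3*(-409 + 45) = -3*(-364) = 1092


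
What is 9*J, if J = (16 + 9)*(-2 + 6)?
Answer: 900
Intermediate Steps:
J = 100 (J = 25*4 = 100)
9*J = 9*100 = 900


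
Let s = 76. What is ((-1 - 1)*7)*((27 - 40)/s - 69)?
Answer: 36799/38 ≈ 968.39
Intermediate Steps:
((-1 - 1)*7)*((27 - 40)/s - 69) = ((-1 - 1)*7)*((27 - 40)/76 - 69) = (-2*7)*(-13*1/76 - 69) = -14*(-13/76 - 69) = -14*(-5257/76) = 36799/38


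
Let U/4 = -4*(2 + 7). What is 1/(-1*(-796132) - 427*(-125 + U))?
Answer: 1/910995 ≈ 1.0977e-6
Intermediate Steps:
U = -144 (U = 4*(-4*(2 + 7)) = 4*(-4*9) = 4*(-36) = -144)
1/(-1*(-796132) - 427*(-125 + U)) = 1/(-1*(-796132) - 427*(-125 - 144)) = 1/(796132 - 427*(-269)) = 1/(796132 + 114863) = 1/910995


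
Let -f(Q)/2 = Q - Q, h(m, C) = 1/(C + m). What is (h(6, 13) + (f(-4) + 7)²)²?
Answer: 868624/361 ≈ 2406.2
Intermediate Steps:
f(Q) = 0 (f(Q) = -2*(Q - Q) = -2*0 = 0)
(h(6, 13) + (f(-4) + 7)²)² = (1/(13 + 6) + (0 + 7)²)² = (1/19 + 7²)² = (1/19 + 49)² = (932/19)² = 868624/361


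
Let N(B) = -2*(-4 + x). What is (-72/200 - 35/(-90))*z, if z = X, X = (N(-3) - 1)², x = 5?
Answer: 13/50 ≈ 0.26000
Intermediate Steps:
N(B) = -2 (N(B) = -2*(-4 + 5) = -2*1 = -2)
X = 9 (X = (-2 - 1)² = (-3)² = 9)
z = 9
(-72/200 - 35/(-90))*z = (-72/200 - 35/(-90))*9 = (-72*1/200 - 35*(-1/90))*9 = (-9/25 + 7/18)*9 = (13/450)*9 = 13/50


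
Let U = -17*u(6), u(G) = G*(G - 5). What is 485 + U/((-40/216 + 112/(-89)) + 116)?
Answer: 133265209/275279 ≈ 484.11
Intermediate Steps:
u(G) = G*(-5 + G)
U = -102 (U = -102*(-5 + 6) = -102 ≈ -102.00)
485 + U/((-40/216 + 112/(-89)) + 116) = 485 - 102/((-40/216 + 112/(-89)) + 116) = 485 - 102/((-40*1/216 + 112*(-1/89)) + 116) = 485 - 102/((-5/27 - 112/89) + 116) = 485 - 102/(-3469/2403 + 116) = 485 - 102/(275279/2403) = 485 + (2403/275279)*(-102) = 485 - 245106/275279 = 133265209/275279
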